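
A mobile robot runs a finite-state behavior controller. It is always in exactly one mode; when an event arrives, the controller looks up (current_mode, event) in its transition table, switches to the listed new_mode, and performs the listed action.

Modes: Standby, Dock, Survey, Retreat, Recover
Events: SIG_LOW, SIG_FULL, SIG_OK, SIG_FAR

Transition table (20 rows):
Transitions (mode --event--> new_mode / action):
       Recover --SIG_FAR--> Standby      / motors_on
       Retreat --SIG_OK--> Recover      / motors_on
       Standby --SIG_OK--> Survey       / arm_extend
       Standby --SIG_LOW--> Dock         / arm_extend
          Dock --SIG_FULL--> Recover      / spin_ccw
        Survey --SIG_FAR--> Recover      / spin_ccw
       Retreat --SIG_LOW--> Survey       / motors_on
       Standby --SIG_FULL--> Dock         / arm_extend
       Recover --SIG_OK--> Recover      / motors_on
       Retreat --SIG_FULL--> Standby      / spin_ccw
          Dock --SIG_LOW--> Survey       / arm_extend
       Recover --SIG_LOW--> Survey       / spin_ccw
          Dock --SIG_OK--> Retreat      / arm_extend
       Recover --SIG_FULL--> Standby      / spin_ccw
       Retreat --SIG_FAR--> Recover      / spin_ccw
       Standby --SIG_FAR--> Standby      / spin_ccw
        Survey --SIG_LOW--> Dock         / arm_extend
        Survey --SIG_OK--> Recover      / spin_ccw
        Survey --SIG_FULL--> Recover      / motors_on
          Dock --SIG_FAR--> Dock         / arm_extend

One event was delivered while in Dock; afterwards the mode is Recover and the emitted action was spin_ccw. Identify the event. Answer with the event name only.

SIG_FULL

try SIG_LOW: (Dock, SIG_LOW) → (Survey, arm_extend)
try SIG_FULL: (Dock, SIG_FULL) → (Recover, spin_ccw)  ← matches
try SIG_OK: (Dock, SIG_OK) → (Retreat, arm_extend)
try SIG_FAR: (Dock, SIG_FAR) → (Dock, arm_extend)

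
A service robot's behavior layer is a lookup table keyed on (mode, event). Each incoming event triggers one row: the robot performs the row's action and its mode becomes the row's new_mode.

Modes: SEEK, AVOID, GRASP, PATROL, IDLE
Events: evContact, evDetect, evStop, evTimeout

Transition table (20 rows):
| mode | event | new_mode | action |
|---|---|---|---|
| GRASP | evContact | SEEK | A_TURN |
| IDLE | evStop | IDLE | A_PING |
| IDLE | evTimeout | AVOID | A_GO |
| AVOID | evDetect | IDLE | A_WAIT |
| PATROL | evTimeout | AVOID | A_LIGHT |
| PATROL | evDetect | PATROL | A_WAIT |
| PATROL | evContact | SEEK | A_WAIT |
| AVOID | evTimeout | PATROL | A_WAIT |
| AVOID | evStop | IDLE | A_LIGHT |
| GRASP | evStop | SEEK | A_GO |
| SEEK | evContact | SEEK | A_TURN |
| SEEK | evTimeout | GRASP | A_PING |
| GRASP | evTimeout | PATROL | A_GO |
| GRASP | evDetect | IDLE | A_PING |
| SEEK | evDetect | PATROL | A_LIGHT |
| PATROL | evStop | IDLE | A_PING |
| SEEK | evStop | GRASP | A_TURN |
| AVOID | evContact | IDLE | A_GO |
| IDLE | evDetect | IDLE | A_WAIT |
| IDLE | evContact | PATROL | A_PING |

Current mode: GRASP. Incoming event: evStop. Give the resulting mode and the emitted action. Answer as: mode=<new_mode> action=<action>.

current mode = GRASP; filter table to that mode:
  (GRASP, evContact) → (SEEK, A_TURN)
  (GRASP, evStop) → (SEEK, A_GO)  ← event matches
  (GRASP, evTimeout) → (PATROL, A_GO)
  (GRASP, evDetect) → (IDLE, A_PING)
event = evStop selects (SEEK, A_GO)

mode=SEEK action=A_GO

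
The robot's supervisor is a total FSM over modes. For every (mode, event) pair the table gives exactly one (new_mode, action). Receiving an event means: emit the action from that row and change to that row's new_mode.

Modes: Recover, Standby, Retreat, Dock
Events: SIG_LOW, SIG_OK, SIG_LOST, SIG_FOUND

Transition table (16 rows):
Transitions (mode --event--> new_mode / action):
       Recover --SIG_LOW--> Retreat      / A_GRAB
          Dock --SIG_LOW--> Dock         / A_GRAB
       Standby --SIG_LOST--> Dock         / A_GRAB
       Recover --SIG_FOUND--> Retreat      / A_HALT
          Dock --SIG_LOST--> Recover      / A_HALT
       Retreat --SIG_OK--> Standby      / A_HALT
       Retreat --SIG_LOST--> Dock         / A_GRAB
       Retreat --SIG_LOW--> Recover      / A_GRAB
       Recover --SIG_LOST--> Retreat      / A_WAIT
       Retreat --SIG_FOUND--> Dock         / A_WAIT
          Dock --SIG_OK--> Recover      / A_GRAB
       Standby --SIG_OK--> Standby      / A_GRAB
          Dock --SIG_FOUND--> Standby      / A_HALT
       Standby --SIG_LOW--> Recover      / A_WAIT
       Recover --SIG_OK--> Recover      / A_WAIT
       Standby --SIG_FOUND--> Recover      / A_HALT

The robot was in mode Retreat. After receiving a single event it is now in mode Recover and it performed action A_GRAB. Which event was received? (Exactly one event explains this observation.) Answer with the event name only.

SIG_LOW

try SIG_LOW: (Retreat, SIG_LOW) → (Recover, A_GRAB)  ← matches
try SIG_OK: (Retreat, SIG_OK) → (Standby, A_HALT)
try SIG_LOST: (Retreat, SIG_LOST) → (Dock, A_GRAB)
try SIG_FOUND: (Retreat, SIG_FOUND) → (Dock, A_WAIT)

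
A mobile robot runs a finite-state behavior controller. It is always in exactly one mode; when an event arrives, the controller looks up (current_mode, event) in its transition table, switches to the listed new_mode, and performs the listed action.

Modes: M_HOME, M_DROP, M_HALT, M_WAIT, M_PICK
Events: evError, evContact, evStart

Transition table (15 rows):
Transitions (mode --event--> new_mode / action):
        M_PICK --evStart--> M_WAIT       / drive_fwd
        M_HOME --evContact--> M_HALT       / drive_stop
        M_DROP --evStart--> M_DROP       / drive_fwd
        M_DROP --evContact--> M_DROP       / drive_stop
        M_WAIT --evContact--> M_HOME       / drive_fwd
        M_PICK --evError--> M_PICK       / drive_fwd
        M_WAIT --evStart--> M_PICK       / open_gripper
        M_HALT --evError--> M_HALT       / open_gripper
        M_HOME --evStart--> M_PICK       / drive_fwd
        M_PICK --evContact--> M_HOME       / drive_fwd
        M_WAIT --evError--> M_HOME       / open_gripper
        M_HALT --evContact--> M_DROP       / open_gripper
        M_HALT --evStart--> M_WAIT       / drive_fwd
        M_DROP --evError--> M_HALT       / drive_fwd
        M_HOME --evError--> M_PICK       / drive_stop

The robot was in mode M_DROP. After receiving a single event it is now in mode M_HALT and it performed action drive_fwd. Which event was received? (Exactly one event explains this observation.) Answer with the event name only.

try evError: (M_DROP, evError) → (M_HALT, drive_fwd)  ← matches
try evContact: (M_DROP, evContact) → (M_DROP, drive_stop)
try evStart: (M_DROP, evStart) → (M_DROP, drive_fwd)

evError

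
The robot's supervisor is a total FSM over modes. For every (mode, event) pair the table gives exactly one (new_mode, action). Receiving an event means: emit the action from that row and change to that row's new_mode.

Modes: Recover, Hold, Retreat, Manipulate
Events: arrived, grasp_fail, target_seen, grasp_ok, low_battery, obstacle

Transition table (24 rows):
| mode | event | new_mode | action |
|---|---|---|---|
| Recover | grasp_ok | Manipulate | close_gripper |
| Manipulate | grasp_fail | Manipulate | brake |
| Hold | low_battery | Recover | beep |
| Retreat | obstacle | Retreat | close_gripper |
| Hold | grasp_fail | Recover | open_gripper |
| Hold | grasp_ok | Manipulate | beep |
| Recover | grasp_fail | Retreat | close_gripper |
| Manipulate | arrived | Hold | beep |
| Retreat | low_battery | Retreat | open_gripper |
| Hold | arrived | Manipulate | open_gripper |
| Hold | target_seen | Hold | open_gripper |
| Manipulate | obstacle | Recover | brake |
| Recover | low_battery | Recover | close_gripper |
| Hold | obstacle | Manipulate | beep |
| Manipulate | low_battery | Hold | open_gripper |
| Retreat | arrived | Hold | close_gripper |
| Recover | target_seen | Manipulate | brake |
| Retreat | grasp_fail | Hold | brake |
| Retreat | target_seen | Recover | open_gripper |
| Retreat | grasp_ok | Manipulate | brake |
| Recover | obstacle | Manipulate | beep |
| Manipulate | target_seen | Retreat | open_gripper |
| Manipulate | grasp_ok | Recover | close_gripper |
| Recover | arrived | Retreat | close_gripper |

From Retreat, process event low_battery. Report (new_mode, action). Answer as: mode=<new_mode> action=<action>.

current mode = Retreat; filter table to that mode:
  (Retreat, obstacle) → (Retreat, close_gripper)
  (Retreat, low_battery) → (Retreat, open_gripper)  ← event matches
  (Retreat, arrived) → (Hold, close_gripper)
  (Retreat, grasp_fail) → (Hold, brake)
  (Retreat, target_seen) → (Recover, open_gripper)
  (Retreat, grasp_ok) → (Manipulate, brake)
event = low_battery selects (Retreat, open_gripper)

mode=Retreat action=open_gripper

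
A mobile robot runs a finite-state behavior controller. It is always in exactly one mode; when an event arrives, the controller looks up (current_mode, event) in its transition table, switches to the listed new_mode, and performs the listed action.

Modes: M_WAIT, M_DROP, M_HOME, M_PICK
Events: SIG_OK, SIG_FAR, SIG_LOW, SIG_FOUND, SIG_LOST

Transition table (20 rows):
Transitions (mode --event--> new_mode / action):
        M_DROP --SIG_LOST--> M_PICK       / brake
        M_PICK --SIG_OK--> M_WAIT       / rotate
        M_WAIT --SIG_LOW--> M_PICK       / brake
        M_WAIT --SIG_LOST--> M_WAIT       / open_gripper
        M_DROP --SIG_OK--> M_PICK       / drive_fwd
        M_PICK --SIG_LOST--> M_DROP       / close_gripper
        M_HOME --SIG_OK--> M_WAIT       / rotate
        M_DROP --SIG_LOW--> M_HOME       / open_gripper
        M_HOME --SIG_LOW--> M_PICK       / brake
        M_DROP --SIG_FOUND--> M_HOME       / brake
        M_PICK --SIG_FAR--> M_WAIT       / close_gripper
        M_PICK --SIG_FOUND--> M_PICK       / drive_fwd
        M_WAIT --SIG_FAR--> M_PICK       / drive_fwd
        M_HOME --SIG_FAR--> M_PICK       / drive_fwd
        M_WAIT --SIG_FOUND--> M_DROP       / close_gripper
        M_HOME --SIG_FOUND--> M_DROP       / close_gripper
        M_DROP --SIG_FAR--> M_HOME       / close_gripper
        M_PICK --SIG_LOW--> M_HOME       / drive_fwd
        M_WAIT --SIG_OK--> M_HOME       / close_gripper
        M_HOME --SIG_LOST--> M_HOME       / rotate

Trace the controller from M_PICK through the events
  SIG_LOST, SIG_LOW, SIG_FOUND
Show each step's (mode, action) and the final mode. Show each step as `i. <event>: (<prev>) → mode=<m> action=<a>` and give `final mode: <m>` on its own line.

1. SIG_LOST: (M_PICK) → mode=M_DROP action=close_gripper
2. SIG_LOW: (M_DROP) → mode=M_HOME action=open_gripper
3. SIG_FOUND: (M_HOME) → mode=M_DROP action=close_gripper

final mode: M_DROP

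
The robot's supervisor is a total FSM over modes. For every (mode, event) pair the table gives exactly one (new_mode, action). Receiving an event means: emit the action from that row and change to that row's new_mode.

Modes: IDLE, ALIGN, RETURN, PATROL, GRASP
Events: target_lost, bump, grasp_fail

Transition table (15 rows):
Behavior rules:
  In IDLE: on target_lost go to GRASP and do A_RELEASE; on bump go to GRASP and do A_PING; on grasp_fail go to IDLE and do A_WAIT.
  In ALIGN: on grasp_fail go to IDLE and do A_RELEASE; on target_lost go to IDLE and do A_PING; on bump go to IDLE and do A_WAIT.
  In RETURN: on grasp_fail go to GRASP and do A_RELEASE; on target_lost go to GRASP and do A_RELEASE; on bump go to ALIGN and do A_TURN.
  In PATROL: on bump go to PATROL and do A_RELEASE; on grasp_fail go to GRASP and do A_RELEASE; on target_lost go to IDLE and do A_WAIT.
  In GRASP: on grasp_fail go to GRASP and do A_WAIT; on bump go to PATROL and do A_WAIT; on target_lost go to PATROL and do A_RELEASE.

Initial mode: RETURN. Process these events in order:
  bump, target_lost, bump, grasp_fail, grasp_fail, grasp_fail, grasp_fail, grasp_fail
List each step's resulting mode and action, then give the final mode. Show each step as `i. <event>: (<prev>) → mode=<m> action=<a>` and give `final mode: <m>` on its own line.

1. bump: (RETURN) → mode=ALIGN action=A_TURN
2. target_lost: (ALIGN) → mode=IDLE action=A_PING
3. bump: (IDLE) → mode=GRASP action=A_PING
4. grasp_fail: (GRASP) → mode=GRASP action=A_WAIT
5. grasp_fail: (GRASP) → mode=GRASP action=A_WAIT
6. grasp_fail: (GRASP) → mode=GRASP action=A_WAIT
7. grasp_fail: (GRASP) → mode=GRASP action=A_WAIT
8. grasp_fail: (GRASP) → mode=GRASP action=A_WAIT

final mode: GRASP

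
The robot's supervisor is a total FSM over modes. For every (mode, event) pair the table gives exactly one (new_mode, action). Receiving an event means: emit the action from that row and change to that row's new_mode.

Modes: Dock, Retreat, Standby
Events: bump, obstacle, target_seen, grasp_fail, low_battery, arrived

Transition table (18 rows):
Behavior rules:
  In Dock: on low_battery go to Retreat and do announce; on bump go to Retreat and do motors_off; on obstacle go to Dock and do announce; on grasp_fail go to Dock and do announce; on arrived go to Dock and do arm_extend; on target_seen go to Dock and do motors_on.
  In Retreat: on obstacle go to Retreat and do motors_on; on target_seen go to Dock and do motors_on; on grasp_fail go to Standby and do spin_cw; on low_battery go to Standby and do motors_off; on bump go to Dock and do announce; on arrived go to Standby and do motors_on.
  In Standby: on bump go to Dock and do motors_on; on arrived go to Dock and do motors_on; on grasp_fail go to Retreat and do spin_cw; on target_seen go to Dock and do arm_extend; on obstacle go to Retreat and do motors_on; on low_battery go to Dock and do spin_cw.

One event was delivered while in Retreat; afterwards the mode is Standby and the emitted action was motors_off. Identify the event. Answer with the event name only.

low_battery

try bump: (Retreat, bump) → (Dock, announce)
try obstacle: (Retreat, obstacle) → (Retreat, motors_on)
try target_seen: (Retreat, target_seen) → (Dock, motors_on)
try grasp_fail: (Retreat, grasp_fail) → (Standby, spin_cw)
try low_battery: (Retreat, low_battery) → (Standby, motors_off)  ← matches
try arrived: (Retreat, arrived) → (Standby, motors_on)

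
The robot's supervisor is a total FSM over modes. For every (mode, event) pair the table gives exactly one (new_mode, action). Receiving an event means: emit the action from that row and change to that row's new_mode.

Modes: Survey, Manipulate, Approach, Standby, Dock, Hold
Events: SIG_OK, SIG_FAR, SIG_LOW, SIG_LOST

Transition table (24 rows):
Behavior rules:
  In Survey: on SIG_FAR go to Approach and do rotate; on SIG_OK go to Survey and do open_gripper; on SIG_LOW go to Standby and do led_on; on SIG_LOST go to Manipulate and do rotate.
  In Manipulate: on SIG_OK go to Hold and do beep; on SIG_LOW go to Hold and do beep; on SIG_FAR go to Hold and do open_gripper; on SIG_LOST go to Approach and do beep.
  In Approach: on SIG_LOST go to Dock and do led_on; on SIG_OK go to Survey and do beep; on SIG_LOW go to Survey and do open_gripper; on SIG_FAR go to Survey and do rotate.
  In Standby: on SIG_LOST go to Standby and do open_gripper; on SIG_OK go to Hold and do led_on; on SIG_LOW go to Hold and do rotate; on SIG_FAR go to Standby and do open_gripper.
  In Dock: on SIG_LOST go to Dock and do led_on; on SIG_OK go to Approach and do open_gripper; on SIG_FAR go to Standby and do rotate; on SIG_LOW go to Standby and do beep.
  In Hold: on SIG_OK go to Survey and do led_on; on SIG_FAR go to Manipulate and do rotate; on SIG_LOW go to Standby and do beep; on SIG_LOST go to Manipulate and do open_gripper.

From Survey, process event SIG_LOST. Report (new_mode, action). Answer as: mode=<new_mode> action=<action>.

mode=Manipulate action=rotate

current mode = Survey; filter table to that mode:
  (Survey, SIG_FAR) → (Approach, rotate)
  (Survey, SIG_OK) → (Survey, open_gripper)
  (Survey, SIG_LOW) → (Standby, led_on)
  (Survey, SIG_LOST) → (Manipulate, rotate)  ← event matches
event = SIG_LOST selects (Manipulate, rotate)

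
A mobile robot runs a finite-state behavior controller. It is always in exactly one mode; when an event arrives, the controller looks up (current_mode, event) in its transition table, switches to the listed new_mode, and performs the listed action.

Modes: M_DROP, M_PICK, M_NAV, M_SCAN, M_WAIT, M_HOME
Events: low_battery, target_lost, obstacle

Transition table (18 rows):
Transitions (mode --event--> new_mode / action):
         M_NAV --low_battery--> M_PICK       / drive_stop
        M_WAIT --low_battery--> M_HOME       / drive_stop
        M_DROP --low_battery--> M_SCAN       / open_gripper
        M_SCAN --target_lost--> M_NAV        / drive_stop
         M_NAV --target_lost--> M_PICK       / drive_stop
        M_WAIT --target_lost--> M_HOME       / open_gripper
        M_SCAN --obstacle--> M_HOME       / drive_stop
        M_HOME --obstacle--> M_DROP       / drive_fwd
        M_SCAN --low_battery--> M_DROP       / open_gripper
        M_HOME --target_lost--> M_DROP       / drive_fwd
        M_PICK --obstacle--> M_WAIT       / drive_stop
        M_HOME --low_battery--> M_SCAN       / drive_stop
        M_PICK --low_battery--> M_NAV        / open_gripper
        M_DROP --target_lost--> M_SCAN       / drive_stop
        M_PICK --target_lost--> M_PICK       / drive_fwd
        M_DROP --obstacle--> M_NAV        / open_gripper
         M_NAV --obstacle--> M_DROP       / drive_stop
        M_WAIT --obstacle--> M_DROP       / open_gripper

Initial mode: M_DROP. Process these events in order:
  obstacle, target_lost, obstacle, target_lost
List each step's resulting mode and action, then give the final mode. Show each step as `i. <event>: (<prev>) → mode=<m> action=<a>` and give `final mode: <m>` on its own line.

1. obstacle: (M_DROP) → mode=M_NAV action=open_gripper
2. target_lost: (M_NAV) → mode=M_PICK action=drive_stop
3. obstacle: (M_PICK) → mode=M_WAIT action=drive_stop
4. target_lost: (M_WAIT) → mode=M_HOME action=open_gripper

final mode: M_HOME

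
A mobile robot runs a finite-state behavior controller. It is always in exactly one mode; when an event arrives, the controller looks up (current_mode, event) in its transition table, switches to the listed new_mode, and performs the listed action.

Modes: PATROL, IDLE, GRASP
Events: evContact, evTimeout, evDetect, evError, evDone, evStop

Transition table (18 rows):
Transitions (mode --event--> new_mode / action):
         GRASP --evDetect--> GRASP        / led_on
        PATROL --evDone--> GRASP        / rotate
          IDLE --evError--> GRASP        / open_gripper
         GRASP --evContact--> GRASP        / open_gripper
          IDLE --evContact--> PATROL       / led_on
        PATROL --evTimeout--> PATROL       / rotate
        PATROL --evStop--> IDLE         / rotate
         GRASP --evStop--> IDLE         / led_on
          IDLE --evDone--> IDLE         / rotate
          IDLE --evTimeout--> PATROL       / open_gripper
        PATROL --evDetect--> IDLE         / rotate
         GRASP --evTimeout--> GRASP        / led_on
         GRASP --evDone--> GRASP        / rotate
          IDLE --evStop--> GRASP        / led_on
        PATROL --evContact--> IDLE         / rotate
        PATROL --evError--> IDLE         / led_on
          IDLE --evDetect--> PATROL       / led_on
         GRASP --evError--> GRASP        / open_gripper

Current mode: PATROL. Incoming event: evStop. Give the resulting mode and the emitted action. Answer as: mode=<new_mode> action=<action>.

mode=IDLE action=rotate

current mode = PATROL; filter table to that mode:
  (PATROL, evDone) → (GRASP, rotate)
  (PATROL, evTimeout) → (PATROL, rotate)
  (PATROL, evStop) → (IDLE, rotate)  ← event matches
  (PATROL, evDetect) → (IDLE, rotate)
  (PATROL, evContact) → (IDLE, rotate)
  (PATROL, evError) → (IDLE, led_on)
event = evStop selects (IDLE, rotate)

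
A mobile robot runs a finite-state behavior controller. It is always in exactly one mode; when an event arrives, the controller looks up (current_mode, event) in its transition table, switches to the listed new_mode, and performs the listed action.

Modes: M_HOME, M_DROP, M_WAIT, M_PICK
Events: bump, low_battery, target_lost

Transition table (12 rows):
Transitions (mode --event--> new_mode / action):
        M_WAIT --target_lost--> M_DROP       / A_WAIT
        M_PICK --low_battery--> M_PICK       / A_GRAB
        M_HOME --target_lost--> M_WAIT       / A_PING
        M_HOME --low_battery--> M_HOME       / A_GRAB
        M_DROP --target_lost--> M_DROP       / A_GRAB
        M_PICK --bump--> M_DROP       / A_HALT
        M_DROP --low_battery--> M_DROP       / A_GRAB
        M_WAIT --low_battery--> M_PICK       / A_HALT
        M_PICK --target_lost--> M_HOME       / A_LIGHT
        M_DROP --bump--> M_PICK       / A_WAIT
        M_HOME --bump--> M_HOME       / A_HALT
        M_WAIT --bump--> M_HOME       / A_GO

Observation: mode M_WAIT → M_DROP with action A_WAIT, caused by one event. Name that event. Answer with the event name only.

try bump: (M_WAIT, bump) → (M_HOME, A_GO)
try low_battery: (M_WAIT, low_battery) → (M_PICK, A_HALT)
try target_lost: (M_WAIT, target_lost) → (M_DROP, A_WAIT)  ← matches

target_lost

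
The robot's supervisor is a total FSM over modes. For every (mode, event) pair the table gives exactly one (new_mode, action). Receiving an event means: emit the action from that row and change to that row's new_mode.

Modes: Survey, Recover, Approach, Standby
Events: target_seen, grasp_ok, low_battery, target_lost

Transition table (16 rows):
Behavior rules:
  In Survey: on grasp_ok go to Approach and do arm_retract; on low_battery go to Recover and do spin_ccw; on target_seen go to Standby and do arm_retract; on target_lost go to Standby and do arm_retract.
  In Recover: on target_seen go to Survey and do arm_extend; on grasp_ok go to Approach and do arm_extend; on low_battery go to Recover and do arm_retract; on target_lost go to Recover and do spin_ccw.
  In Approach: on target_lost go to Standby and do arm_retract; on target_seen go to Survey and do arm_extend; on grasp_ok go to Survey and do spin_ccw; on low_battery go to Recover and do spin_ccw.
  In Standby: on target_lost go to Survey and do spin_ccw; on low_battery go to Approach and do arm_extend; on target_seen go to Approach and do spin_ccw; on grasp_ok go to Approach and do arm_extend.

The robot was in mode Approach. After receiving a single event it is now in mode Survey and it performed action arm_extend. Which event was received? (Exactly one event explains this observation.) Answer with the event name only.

target_seen

try target_seen: (Approach, target_seen) → (Survey, arm_extend)  ← matches
try grasp_ok: (Approach, grasp_ok) → (Survey, spin_ccw)
try low_battery: (Approach, low_battery) → (Recover, spin_ccw)
try target_lost: (Approach, target_lost) → (Standby, arm_retract)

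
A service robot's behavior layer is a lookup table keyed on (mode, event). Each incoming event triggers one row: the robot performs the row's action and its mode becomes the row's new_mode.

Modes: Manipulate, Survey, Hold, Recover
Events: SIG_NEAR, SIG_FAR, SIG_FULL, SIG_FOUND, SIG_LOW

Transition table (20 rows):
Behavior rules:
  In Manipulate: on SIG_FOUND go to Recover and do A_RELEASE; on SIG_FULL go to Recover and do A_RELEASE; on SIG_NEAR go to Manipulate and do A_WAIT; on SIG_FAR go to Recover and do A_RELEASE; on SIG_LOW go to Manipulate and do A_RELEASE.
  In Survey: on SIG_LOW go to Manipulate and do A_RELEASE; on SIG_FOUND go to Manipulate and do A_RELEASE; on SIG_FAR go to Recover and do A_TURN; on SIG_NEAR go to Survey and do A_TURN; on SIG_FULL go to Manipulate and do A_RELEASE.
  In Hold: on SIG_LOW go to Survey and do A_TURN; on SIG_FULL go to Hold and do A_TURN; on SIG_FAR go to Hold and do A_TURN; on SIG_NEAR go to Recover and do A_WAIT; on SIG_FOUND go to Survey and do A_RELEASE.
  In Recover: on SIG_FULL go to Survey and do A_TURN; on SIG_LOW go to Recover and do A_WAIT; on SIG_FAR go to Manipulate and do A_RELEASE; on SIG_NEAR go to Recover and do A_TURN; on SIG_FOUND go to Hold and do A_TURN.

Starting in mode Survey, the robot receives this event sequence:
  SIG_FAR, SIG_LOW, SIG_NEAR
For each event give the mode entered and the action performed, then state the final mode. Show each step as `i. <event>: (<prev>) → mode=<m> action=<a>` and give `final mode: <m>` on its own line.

1. SIG_FAR: (Survey) → mode=Recover action=A_TURN
2. SIG_LOW: (Recover) → mode=Recover action=A_WAIT
3. SIG_NEAR: (Recover) → mode=Recover action=A_TURN

final mode: Recover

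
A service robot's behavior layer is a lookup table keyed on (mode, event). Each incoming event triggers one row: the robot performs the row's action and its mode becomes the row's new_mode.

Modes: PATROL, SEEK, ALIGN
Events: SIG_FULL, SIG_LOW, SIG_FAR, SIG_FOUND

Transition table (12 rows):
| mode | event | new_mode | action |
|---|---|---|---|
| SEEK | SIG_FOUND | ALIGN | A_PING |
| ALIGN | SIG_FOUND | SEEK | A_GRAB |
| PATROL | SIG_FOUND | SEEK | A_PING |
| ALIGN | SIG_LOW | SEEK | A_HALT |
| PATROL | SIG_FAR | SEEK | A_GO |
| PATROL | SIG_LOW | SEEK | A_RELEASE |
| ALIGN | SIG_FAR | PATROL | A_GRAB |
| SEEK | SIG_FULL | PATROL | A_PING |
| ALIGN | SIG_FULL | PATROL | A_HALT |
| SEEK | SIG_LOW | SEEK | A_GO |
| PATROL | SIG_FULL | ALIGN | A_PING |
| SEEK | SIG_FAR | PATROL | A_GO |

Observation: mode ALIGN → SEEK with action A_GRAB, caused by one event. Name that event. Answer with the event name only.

try SIG_FULL: (ALIGN, SIG_FULL) → (PATROL, A_HALT)
try SIG_LOW: (ALIGN, SIG_LOW) → (SEEK, A_HALT)
try SIG_FAR: (ALIGN, SIG_FAR) → (PATROL, A_GRAB)
try SIG_FOUND: (ALIGN, SIG_FOUND) → (SEEK, A_GRAB)  ← matches

SIG_FOUND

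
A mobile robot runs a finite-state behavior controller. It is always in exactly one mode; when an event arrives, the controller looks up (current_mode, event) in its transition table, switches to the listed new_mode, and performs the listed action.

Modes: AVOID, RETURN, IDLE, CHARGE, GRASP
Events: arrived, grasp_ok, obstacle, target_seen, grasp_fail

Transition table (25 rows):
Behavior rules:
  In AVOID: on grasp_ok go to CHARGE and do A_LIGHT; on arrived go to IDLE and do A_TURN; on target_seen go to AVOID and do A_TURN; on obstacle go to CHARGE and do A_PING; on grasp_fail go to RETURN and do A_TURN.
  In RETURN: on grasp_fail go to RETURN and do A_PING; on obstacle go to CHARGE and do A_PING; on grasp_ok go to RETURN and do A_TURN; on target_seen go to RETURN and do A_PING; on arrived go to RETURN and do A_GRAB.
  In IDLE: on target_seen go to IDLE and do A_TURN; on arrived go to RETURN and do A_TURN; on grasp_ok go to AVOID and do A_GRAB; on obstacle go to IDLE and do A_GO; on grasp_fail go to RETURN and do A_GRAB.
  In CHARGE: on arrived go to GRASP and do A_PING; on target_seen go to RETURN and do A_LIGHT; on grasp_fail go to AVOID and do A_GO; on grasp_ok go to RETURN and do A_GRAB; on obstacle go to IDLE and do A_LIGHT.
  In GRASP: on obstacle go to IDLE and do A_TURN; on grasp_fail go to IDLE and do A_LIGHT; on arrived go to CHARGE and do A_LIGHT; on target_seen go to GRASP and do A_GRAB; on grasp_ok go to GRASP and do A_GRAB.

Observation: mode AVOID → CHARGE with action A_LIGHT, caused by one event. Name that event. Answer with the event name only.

grasp_ok

try arrived: (AVOID, arrived) → (IDLE, A_TURN)
try grasp_ok: (AVOID, grasp_ok) → (CHARGE, A_LIGHT)  ← matches
try obstacle: (AVOID, obstacle) → (CHARGE, A_PING)
try target_seen: (AVOID, target_seen) → (AVOID, A_TURN)
try grasp_fail: (AVOID, grasp_fail) → (RETURN, A_TURN)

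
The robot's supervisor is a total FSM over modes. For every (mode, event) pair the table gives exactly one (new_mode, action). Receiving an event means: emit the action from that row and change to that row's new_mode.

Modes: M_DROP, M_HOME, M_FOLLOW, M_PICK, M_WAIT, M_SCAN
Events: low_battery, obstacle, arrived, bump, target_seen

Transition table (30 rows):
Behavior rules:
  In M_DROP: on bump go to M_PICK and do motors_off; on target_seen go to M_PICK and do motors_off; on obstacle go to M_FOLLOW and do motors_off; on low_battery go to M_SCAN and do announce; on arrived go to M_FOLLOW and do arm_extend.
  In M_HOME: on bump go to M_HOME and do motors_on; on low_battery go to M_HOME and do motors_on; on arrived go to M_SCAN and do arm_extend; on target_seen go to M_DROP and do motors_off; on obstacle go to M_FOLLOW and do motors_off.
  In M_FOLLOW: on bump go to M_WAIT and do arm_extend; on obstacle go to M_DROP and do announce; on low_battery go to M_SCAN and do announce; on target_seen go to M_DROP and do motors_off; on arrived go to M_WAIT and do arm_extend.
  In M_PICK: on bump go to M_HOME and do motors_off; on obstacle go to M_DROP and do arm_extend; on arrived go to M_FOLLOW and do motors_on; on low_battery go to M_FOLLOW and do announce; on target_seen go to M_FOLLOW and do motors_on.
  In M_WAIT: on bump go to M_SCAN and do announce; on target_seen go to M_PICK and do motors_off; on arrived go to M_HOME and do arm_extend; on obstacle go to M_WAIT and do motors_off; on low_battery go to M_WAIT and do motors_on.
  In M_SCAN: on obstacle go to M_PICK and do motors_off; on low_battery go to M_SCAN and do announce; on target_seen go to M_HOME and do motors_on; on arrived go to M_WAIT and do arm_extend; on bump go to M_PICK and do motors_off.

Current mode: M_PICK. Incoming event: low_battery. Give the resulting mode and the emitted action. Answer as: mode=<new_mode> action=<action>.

current mode = M_PICK; filter table to that mode:
  (M_PICK, bump) → (M_HOME, motors_off)
  (M_PICK, obstacle) → (M_DROP, arm_extend)
  (M_PICK, arrived) → (M_FOLLOW, motors_on)
  (M_PICK, low_battery) → (M_FOLLOW, announce)  ← event matches
  (M_PICK, target_seen) → (M_FOLLOW, motors_on)
event = low_battery selects (M_FOLLOW, announce)

mode=M_FOLLOW action=announce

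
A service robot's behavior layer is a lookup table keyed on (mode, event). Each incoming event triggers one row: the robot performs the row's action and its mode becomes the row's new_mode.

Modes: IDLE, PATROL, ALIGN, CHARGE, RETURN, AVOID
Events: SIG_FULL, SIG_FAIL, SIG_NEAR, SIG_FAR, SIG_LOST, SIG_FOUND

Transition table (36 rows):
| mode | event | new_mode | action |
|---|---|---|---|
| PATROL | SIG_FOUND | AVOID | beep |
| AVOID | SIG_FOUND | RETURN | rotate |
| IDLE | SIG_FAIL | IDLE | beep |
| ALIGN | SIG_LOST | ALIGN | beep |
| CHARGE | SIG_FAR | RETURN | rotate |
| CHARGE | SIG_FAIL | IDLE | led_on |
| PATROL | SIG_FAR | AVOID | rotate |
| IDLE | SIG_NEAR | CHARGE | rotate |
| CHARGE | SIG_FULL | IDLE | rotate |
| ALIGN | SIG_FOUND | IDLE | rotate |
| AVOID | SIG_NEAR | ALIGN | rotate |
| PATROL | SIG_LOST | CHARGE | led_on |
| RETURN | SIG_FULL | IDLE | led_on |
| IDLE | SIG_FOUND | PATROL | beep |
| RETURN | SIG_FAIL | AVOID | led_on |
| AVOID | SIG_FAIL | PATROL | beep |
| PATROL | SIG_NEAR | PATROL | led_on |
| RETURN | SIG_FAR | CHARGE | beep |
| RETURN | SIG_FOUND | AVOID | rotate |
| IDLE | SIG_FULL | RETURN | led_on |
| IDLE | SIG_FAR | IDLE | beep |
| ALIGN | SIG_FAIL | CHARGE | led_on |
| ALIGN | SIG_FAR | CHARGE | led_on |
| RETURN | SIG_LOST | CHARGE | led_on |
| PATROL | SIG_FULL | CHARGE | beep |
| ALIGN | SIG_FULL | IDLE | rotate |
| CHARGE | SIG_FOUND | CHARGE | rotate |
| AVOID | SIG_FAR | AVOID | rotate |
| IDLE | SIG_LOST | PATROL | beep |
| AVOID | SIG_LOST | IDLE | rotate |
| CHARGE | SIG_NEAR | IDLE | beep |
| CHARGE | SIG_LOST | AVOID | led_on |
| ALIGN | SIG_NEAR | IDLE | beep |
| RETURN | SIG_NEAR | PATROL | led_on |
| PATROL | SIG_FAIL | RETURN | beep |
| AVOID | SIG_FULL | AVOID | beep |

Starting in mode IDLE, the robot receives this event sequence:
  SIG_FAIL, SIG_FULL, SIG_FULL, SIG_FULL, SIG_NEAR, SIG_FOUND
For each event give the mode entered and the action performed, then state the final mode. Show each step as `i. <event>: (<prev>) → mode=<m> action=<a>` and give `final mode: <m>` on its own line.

final mode: AVOID

1. SIG_FAIL: (IDLE) → mode=IDLE action=beep
2. SIG_FULL: (IDLE) → mode=RETURN action=led_on
3. SIG_FULL: (RETURN) → mode=IDLE action=led_on
4. SIG_FULL: (IDLE) → mode=RETURN action=led_on
5. SIG_NEAR: (RETURN) → mode=PATROL action=led_on
6. SIG_FOUND: (PATROL) → mode=AVOID action=beep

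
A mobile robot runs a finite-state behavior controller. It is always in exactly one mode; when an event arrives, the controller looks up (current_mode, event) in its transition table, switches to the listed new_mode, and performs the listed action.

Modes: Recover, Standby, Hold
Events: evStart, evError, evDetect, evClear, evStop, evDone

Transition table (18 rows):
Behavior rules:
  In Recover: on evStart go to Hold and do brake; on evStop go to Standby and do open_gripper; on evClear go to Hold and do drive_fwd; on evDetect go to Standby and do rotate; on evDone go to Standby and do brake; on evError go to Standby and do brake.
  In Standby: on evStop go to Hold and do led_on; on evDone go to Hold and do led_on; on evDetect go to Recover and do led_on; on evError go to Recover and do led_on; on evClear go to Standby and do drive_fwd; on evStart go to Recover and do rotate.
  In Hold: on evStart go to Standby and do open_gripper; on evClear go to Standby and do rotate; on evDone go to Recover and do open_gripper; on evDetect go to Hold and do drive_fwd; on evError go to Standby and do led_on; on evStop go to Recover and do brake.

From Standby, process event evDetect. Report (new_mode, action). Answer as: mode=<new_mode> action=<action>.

mode=Recover action=led_on

current mode = Standby; filter table to that mode:
  (Standby, evStop) → (Hold, led_on)
  (Standby, evDone) → (Hold, led_on)
  (Standby, evDetect) → (Recover, led_on)  ← event matches
  (Standby, evError) → (Recover, led_on)
  (Standby, evClear) → (Standby, drive_fwd)
  (Standby, evStart) → (Recover, rotate)
event = evDetect selects (Recover, led_on)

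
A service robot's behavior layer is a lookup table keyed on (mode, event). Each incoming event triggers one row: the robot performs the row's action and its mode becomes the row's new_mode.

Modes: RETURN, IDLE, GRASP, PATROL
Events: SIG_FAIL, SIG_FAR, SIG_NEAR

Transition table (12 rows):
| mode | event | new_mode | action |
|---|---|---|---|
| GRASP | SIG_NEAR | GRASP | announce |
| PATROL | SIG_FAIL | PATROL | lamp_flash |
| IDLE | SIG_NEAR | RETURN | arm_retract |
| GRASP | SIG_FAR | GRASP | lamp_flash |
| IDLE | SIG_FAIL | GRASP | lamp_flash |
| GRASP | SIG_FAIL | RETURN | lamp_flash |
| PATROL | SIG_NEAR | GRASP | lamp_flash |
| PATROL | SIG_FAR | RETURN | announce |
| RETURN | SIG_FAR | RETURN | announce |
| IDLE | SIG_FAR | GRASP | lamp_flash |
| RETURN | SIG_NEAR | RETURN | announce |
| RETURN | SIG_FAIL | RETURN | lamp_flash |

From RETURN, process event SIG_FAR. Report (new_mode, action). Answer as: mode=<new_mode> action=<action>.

mode=RETURN action=announce

current mode = RETURN; filter table to that mode:
  (RETURN, SIG_FAR) → (RETURN, announce)  ← event matches
  (RETURN, SIG_NEAR) → (RETURN, announce)
  (RETURN, SIG_FAIL) → (RETURN, lamp_flash)
event = SIG_FAR selects (RETURN, announce)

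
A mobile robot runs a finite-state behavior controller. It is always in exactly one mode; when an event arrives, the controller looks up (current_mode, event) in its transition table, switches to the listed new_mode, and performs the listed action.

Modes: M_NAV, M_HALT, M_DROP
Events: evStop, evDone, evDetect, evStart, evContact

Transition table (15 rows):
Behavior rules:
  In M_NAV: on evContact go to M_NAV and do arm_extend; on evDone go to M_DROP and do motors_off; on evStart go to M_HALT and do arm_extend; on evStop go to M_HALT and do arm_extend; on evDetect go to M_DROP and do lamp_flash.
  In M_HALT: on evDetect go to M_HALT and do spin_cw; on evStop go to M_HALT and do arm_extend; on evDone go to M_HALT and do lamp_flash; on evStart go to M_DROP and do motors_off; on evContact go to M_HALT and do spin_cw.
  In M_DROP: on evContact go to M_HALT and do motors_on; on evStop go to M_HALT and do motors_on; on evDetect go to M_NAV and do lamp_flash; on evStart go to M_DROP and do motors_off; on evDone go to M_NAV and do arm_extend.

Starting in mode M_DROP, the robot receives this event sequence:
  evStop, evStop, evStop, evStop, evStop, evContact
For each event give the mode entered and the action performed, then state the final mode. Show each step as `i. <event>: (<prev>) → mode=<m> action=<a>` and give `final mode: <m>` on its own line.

final mode: M_HALT

1. evStop: (M_DROP) → mode=M_HALT action=motors_on
2. evStop: (M_HALT) → mode=M_HALT action=arm_extend
3. evStop: (M_HALT) → mode=M_HALT action=arm_extend
4. evStop: (M_HALT) → mode=M_HALT action=arm_extend
5. evStop: (M_HALT) → mode=M_HALT action=arm_extend
6. evContact: (M_HALT) → mode=M_HALT action=spin_cw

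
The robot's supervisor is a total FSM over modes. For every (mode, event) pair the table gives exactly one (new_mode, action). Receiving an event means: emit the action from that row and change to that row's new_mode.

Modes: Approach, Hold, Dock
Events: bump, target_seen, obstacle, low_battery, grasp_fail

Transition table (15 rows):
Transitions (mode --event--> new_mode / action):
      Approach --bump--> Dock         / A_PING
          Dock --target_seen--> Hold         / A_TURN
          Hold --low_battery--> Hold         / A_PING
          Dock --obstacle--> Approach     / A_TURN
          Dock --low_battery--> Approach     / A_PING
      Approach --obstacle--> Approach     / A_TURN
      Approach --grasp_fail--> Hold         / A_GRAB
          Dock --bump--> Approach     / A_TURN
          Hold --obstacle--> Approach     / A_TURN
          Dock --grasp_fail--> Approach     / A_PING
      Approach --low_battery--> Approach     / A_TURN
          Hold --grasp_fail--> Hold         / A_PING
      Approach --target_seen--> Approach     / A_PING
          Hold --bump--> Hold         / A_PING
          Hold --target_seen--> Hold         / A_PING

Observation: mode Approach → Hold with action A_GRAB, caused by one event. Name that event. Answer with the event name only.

grasp_fail

try bump: (Approach, bump) → (Dock, A_PING)
try target_seen: (Approach, target_seen) → (Approach, A_PING)
try obstacle: (Approach, obstacle) → (Approach, A_TURN)
try low_battery: (Approach, low_battery) → (Approach, A_TURN)
try grasp_fail: (Approach, grasp_fail) → (Hold, A_GRAB)  ← matches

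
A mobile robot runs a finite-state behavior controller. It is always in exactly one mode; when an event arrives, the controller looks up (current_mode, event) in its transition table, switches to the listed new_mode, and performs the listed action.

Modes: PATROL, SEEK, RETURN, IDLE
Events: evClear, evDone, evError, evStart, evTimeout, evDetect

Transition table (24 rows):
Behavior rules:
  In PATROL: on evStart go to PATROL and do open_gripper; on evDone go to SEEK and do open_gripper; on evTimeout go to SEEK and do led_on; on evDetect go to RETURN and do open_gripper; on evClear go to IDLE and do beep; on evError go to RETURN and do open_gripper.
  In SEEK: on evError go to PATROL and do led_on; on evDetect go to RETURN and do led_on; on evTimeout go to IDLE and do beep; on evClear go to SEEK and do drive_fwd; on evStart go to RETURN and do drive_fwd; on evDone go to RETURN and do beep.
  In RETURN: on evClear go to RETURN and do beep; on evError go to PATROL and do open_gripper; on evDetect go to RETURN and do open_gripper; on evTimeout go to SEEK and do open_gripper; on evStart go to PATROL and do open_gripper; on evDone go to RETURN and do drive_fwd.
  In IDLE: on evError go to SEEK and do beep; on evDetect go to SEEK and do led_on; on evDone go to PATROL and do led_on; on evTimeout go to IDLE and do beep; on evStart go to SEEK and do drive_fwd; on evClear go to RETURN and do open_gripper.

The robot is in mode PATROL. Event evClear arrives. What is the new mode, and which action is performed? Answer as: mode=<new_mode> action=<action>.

current mode = PATROL; filter table to that mode:
  (PATROL, evStart) → (PATROL, open_gripper)
  (PATROL, evDone) → (SEEK, open_gripper)
  (PATROL, evTimeout) → (SEEK, led_on)
  (PATROL, evDetect) → (RETURN, open_gripper)
  (PATROL, evClear) → (IDLE, beep)  ← event matches
  (PATROL, evError) → (RETURN, open_gripper)
event = evClear selects (IDLE, beep)

mode=IDLE action=beep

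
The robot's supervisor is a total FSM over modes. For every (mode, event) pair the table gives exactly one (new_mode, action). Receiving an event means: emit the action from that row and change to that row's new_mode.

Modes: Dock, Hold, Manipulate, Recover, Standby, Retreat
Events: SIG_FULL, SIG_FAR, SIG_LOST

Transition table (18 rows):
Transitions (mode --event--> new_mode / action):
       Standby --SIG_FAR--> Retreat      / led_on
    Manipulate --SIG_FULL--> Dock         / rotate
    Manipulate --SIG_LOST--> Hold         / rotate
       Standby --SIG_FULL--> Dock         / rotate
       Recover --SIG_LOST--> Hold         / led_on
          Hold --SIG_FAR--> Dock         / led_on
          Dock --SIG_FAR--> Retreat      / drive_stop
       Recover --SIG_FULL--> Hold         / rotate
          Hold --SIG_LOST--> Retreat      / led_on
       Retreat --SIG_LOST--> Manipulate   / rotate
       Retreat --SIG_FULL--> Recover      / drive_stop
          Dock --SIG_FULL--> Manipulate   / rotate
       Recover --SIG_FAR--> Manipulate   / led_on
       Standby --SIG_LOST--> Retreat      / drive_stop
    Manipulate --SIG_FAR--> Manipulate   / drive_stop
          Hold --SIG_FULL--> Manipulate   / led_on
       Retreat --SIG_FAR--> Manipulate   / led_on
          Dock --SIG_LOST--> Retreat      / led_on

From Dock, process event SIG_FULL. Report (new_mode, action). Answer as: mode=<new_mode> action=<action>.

current mode = Dock; filter table to that mode:
  (Dock, SIG_FAR) → (Retreat, drive_stop)
  (Dock, SIG_FULL) → (Manipulate, rotate)  ← event matches
  (Dock, SIG_LOST) → (Retreat, led_on)
event = SIG_FULL selects (Manipulate, rotate)

mode=Manipulate action=rotate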